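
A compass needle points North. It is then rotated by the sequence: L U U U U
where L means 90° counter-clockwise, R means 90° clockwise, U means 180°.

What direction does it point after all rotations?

Answer: Final heading: West

Derivation:
Start: North
  L (left (90° counter-clockwise)) -> West
  U (U-turn (180°)) -> East
  U (U-turn (180°)) -> West
  U (U-turn (180°)) -> East
  U (U-turn (180°)) -> West
Final: West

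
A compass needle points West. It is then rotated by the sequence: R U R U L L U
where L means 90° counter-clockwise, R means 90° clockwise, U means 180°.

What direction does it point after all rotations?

Answer: Final heading: East

Derivation:
Start: West
  R (right (90° clockwise)) -> North
  U (U-turn (180°)) -> South
  R (right (90° clockwise)) -> West
  U (U-turn (180°)) -> East
  L (left (90° counter-clockwise)) -> North
  L (left (90° counter-clockwise)) -> West
  U (U-turn (180°)) -> East
Final: East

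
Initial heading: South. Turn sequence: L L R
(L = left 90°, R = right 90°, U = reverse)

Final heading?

Start: South
  L (left (90° counter-clockwise)) -> East
  L (left (90° counter-clockwise)) -> North
  R (right (90° clockwise)) -> East
Final: East

Answer: Final heading: East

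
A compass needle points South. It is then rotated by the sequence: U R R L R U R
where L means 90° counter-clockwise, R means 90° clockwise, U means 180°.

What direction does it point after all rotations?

Answer: Final heading: East

Derivation:
Start: South
  U (U-turn (180°)) -> North
  R (right (90° clockwise)) -> East
  R (right (90° clockwise)) -> South
  L (left (90° counter-clockwise)) -> East
  R (right (90° clockwise)) -> South
  U (U-turn (180°)) -> North
  R (right (90° clockwise)) -> East
Final: East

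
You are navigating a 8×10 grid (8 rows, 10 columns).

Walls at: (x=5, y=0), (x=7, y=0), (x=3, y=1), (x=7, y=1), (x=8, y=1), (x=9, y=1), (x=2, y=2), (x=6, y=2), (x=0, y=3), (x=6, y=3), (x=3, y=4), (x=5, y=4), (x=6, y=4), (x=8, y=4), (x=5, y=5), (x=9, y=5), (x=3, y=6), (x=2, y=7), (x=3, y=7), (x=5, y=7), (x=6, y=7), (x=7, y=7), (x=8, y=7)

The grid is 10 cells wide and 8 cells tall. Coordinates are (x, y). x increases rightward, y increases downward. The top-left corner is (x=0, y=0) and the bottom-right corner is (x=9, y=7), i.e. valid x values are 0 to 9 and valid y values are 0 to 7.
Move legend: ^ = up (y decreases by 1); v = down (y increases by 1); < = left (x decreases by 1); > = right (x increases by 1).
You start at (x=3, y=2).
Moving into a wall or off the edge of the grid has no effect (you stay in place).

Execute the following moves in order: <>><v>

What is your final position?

Start: (x=3, y=2)
  < (left): blocked, stay at (x=3, y=2)
  > (right): (x=3, y=2) -> (x=4, y=2)
  > (right): (x=4, y=2) -> (x=5, y=2)
  < (left): (x=5, y=2) -> (x=4, y=2)
  v (down): (x=4, y=2) -> (x=4, y=3)
  > (right): (x=4, y=3) -> (x=5, y=3)
Final: (x=5, y=3)

Answer: Final position: (x=5, y=3)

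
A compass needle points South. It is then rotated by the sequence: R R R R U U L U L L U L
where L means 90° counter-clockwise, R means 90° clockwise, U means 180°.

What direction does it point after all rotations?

Answer: Final heading: South

Derivation:
Start: South
  R (right (90° clockwise)) -> West
  R (right (90° clockwise)) -> North
  R (right (90° clockwise)) -> East
  R (right (90° clockwise)) -> South
  U (U-turn (180°)) -> North
  U (U-turn (180°)) -> South
  L (left (90° counter-clockwise)) -> East
  U (U-turn (180°)) -> West
  L (left (90° counter-clockwise)) -> South
  L (left (90° counter-clockwise)) -> East
  U (U-turn (180°)) -> West
  L (left (90° counter-clockwise)) -> South
Final: South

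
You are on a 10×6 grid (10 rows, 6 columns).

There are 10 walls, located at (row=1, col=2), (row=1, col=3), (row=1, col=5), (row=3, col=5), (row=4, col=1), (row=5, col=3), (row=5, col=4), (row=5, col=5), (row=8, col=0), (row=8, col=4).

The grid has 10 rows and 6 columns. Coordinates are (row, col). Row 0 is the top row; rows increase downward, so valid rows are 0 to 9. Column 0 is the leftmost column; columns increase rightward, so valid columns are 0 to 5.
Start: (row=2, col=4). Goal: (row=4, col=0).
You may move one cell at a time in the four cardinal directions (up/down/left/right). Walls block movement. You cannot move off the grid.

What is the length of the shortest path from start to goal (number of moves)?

BFS from (row=2, col=4) until reaching (row=4, col=0):
  Distance 0: (row=2, col=4)
  Distance 1: (row=1, col=4), (row=2, col=3), (row=2, col=5), (row=3, col=4)
  Distance 2: (row=0, col=4), (row=2, col=2), (row=3, col=3), (row=4, col=4)
  Distance 3: (row=0, col=3), (row=0, col=5), (row=2, col=1), (row=3, col=2), (row=4, col=3), (row=4, col=5)
  Distance 4: (row=0, col=2), (row=1, col=1), (row=2, col=0), (row=3, col=1), (row=4, col=2)
  Distance 5: (row=0, col=1), (row=1, col=0), (row=3, col=0), (row=5, col=2)
  Distance 6: (row=0, col=0), (row=4, col=0), (row=5, col=1), (row=6, col=2)  <- goal reached here
One shortest path (6 moves): (row=2, col=4) -> (row=2, col=3) -> (row=2, col=2) -> (row=2, col=1) -> (row=2, col=0) -> (row=3, col=0) -> (row=4, col=0)

Answer: Shortest path length: 6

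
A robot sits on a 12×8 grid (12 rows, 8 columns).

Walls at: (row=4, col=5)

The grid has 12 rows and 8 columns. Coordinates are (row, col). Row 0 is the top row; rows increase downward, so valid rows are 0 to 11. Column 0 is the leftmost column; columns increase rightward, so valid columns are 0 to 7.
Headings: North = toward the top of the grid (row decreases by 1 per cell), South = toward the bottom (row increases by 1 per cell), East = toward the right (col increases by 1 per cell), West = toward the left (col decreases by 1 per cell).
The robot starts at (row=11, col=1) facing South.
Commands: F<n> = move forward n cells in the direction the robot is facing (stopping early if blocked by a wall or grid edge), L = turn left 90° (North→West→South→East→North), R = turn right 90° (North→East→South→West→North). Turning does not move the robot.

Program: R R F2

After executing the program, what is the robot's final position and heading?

Start: (row=11, col=1), facing South
  R: turn right, now facing West
  R: turn right, now facing North
  F2: move forward 2, now at (row=9, col=1)
Final: (row=9, col=1), facing North

Answer: Final position: (row=9, col=1), facing North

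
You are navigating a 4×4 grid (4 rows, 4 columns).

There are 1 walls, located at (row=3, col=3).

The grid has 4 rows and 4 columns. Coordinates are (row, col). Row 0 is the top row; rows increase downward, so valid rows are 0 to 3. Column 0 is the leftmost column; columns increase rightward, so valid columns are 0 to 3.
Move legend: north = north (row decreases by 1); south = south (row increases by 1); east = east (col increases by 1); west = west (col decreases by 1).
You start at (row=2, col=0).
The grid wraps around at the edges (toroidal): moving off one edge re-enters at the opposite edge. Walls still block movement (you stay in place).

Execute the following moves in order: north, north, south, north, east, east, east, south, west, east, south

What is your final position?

Start: (row=2, col=0)
  north (north): (row=2, col=0) -> (row=1, col=0)
  north (north): (row=1, col=0) -> (row=0, col=0)
  south (south): (row=0, col=0) -> (row=1, col=0)
  north (north): (row=1, col=0) -> (row=0, col=0)
  east (east): (row=0, col=0) -> (row=0, col=1)
  east (east): (row=0, col=1) -> (row=0, col=2)
  east (east): (row=0, col=2) -> (row=0, col=3)
  south (south): (row=0, col=3) -> (row=1, col=3)
  west (west): (row=1, col=3) -> (row=1, col=2)
  east (east): (row=1, col=2) -> (row=1, col=3)
  south (south): (row=1, col=3) -> (row=2, col=3)
Final: (row=2, col=3)

Answer: Final position: (row=2, col=3)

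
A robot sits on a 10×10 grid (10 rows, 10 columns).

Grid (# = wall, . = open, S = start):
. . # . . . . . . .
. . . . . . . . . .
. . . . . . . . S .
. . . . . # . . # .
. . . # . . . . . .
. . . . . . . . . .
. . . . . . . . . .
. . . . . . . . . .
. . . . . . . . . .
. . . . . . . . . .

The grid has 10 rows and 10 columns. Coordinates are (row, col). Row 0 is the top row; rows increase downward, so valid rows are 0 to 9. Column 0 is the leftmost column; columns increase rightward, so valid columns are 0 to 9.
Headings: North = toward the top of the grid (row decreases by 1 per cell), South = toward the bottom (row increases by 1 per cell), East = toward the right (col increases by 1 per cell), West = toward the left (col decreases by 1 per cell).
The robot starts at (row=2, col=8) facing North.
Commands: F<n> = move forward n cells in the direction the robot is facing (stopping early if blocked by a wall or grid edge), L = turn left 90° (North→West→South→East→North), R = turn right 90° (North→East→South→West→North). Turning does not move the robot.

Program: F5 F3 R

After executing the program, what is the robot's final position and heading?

Answer: Final position: (row=0, col=8), facing East

Derivation:
Start: (row=2, col=8), facing North
  F5: move forward 2/5 (blocked), now at (row=0, col=8)
  F3: move forward 0/3 (blocked), now at (row=0, col=8)
  R: turn right, now facing East
Final: (row=0, col=8), facing East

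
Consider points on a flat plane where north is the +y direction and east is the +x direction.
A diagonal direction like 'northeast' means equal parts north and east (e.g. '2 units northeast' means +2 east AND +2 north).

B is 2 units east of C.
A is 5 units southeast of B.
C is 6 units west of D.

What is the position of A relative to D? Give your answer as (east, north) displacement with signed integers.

Answer: A is at (east=1, north=-5) relative to D.

Derivation:
Place D at the origin (east=0, north=0).
  C is 6 units west of D: delta (east=-6, north=+0); C at (east=-6, north=0).
  B is 2 units east of C: delta (east=+2, north=+0); B at (east=-4, north=0).
  A is 5 units southeast of B: delta (east=+5, north=-5); A at (east=1, north=-5).
Therefore A relative to D: (east=1, north=-5).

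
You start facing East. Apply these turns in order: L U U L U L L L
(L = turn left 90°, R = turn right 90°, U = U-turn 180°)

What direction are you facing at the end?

Start: East
  L (left (90° counter-clockwise)) -> North
  U (U-turn (180°)) -> South
  U (U-turn (180°)) -> North
  L (left (90° counter-clockwise)) -> West
  U (U-turn (180°)) -> East
  L (left (90° counter-clockwise)) -> North
  L (left (90° counter-clockwise)) -> West
  L (left (90° counter-clockwise)) -> South
Final: South

Answer: Final heading: South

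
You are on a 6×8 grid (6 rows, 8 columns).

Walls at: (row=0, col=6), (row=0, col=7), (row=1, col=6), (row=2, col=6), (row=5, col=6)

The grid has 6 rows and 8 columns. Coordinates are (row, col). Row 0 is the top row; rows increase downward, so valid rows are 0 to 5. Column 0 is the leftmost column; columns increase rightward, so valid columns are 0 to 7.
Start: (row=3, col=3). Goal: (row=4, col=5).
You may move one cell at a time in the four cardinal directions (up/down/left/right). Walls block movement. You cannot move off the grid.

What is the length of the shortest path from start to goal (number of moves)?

BFS from (row=3, col=3) until reaching (row=4, col=5):
  Distance 0: (row=3, col=3)
  Distance 1: (row=2, col=3), (row=3, col=2), (row=3, col=4), (row=4, col=3)
  Distance 2: (row=1, col=3), (row=2, col=2), (row=2, col=4), (row=3, col=1), (row=3, col=5), (row=4, col=2), (row=4, col=4), (row=5, col=3)
  Distance 3: (row=0, col=3), (row=1, col=2), (row=1, col=4), (row=2, col=1), (row=2, col=5), (row=3, col=0), (row=3, col=6), (row=4, col=1), (row=4, col=5), (row=5, col=2), (row=5, col=4)  <- goal reached here
One shortest path (3 moves): (row=3, col=3) -> (row=3, col=4) -> (row=3, col=5) -> (row=4, col=5)

Answer: Shortest path length: 3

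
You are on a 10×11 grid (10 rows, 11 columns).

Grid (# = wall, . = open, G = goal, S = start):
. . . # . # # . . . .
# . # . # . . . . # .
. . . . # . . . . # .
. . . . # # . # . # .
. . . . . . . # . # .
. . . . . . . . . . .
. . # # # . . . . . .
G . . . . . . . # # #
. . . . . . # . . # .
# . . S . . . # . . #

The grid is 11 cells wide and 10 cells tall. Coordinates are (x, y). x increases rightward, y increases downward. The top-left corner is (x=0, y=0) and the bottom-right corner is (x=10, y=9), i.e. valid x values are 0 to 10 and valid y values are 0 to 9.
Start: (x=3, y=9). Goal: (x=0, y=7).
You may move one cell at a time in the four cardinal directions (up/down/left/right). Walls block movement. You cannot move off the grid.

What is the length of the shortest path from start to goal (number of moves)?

Answer: Shortest path length: 5

Derivation:
BFS from (x=3, y=9) until reaching (x=0, y=7):
  Distance 0: (x=3, y=9)
  Distance 1: (x=3, y=8), (x=2, y=9), (x=4, y=9)
  Distance 2: (x=3, y=7), (x=2, y=8), (x=4, y=8), (x=1, y=9), (x=5, y=9)
  Distance 3: (x=2, y=7), (x=4, y=7), (x=1, y=8), (x=5, y=8), (x=6, y=9)
  Distance 4: (x=1, y=7), (x=5, y=7), (x=0, y=8)
  Distance 5: (x=1, y=6), (x=5, y=6), (x=0, y=7), (x=6, y=7)  <- goal reached here
One shortest path (5 moves): (x=3, y=9) -> (x=2, y=9) -> (x=1, y=9) -> (x=1, y=8) -> (x=0, y=8) -> (x=0, y=7)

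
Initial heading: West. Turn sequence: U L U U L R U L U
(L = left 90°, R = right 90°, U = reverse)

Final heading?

Answer: Final heading: West

Derivation:
Start: West
  U (U-turn (180°)) -> East
  L (left (90° counter-clockwise)) -> North
  U (U-turn (180°)) -> South
  U (U-turn (180°)) -> North
  L (left (90° counter-clockwise)) -> West
  R (right (90° clockwise)) -> North
  U (U-turn (180°)) -> South
  L (left (90° counter-clockwise)) -> East
  U (U-turn (180°)) -> West
Final: West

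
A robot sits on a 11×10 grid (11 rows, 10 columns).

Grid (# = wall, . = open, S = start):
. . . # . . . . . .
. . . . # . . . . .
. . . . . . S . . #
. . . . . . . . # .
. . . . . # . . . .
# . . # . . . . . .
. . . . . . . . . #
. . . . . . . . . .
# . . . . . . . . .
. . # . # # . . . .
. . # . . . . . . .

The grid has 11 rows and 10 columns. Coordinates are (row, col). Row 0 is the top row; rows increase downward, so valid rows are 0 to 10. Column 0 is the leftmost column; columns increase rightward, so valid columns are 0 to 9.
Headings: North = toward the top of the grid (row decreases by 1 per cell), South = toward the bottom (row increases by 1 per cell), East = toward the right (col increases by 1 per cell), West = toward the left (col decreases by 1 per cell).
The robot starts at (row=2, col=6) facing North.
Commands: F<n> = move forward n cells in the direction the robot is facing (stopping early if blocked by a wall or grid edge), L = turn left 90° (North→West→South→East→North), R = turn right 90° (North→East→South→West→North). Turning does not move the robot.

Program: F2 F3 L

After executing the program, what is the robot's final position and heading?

Start: (row=2, col=6), facing North
  F2: move forward 2, now at (row=0, col=6)
  F3: move forward 0/3 (blocked), now at (row=0, col=6)
  L: turn left, now facing West
Final: (row=0, col=6), facing West

Answer: Final position: (row=0, col=6), facing West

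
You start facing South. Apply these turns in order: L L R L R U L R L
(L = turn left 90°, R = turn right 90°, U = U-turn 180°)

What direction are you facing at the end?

Answer: Final heading: South

Derivation:
Start: South
  L (left (90° counter-clockwise)) -> East
  L (left (90° counter-clockwise)) -> North
  R (right (90° clockwise)) -> East
  L (left (90° counter-clockwise)) -> North
  R (right (90° clockwise)) -> East
  U (U-turn (180°)) -> West
  L (left (90° counter-clockwise)) -> South
  R (right (90° clockwise)) -> West
  L (left (90° counter-clockwise)) -> South
Final: South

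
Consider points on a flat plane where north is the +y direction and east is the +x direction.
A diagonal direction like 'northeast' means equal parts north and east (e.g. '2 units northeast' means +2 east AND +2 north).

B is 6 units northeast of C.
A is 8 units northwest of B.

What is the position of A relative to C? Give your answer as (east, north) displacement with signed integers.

Place C at the origin (east=0, north=0).
  B is 6 units northeast of C: delta (east=+6, north=+6); B at (east=6, north=6).
  A is 8 units northwest of B: delta (east=-8, north=+8); A at (east=-2, north=14).
Therefore A relative to C: (east=-2, north=14).

Answer: A is at (east=-2, north=14) relative to C.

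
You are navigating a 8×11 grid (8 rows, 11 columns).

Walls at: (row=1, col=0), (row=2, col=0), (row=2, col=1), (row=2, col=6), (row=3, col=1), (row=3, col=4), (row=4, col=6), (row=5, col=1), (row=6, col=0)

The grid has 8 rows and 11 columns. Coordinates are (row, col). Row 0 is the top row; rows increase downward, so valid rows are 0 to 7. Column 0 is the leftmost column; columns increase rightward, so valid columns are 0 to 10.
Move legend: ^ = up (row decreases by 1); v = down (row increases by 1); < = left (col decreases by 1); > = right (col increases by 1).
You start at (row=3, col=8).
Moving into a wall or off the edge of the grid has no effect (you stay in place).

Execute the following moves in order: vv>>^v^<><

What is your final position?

Answer: Final position: (row=4, col=9)

Derivation:
Start: (row=3, col=8)
  v (down): (row=3, col=8) -> (row=4, col=8)
  v (down): (row=4, col=8) -> (row=5, col=8)
  > (right): (row=5, col=8) -> (row=5, col=9)
  > (right): (row=5, col=9) -> (row=5, col=10)
  ^ (up): (row=5, col=10) -> (row=4, col=10)
  v (down): (row=4, col=10) -> (row=5, col=10)
  ^ (up): (row=5, col=10) -> (row=4, col=10)
  < (left): (row=4, col=10) -> (row=4, col=9)
  > (right): (row=4, col=9) -> (row=4, col=10)
  < (left): (row=4, col=10) -> (row=4, col=9)
Final: (row=4, col=9)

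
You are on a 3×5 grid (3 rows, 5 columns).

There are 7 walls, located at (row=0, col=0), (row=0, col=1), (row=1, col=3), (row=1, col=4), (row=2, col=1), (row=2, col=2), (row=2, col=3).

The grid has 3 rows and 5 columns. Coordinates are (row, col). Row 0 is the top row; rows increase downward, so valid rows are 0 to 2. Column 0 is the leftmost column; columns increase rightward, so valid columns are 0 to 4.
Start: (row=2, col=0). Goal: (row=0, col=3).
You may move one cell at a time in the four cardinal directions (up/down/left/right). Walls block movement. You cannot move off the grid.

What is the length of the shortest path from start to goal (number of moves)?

Answer: Shortest path length: 5

Derivation:
BFS from (row=2, col=0) until reaching (row=0, col=3):
  Distance 0: (row=2, col=0)
  Distance 1: (row=1, col=0)
  Distance 2: (row=1, col=1)
  Distance 3: (row=1, col=2)
  Distance 4: (row=0, col=2)
  Distance 5: (row=0, col=3)  <- goal reached here
One shortest path (5 moves): (row=2, col=0) -> (row=1, col=0) -> (row=1, col=1) -> (row=1, col=2) -> (row=0, col=2) -> (row=0, col=3)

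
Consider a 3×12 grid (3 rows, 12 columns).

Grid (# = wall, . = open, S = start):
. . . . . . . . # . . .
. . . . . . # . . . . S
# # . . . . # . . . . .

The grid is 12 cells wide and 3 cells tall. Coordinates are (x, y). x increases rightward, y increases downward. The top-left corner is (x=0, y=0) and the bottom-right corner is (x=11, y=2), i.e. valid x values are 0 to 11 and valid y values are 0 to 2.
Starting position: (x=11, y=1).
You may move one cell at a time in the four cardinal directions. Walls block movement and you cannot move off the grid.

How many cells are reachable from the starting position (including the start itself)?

BFS flood-fill from (x=11, y=1):
  Distance 0: (x=11, y=1)
  Distance 1: (x=11, y=0), (x=10, y=1), (x=11, y=2)
  Distance 2: (x=10, y=0), (x=9, y=1), (x=10, y=2)
  Distance 3: (x=9, y=0), (x=8, y=1), (x=9, y=2)
  Distance 4: (x=7, y=1), (x=8, y=2)
  Distance 5: (x=7, y=0), (x=7, y=2)
  Distance 6: (x=6, y=0)
  Distance 7: (x=5, y=0)
  Distance 8: (x=4, y=0), (x=5, y=1)
  Distance 9: (x=3, y=0), (x=4, y=1), (x=5, y=2)
  Distance 10: (x=2, y=0), (x=3, y=1), (x=4, y=2)
  Distance 11: (x=1, y=0), (x=2, y=1), (x=3, y=2)
  Distance 12: (x=0, y=0), (x=1, y=1), (x=2, y=2)
  Distance 13: (x=0, y=1)
Total reachable: 31 (grid has 31 open cells total)

Answer: Reachable cells: 31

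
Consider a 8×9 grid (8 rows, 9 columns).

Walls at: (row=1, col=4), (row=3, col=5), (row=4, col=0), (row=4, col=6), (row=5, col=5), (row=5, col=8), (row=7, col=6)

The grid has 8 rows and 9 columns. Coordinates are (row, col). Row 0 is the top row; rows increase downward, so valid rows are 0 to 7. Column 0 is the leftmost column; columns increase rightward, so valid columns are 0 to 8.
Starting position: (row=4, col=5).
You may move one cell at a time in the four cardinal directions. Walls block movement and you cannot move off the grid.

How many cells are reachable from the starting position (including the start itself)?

Answer: Reachable cells: 65

Derivation:
BFS flood-fill from (row=4, col=5):
  Distance 0: (row=4, col=5)
  Distance 1: (row=4, col=4)
  Distance 2: (row=3, col=4), (row=4, col=3), (row=5, col=4)
  Distance 3: (row=2, col=4), (row=3, col=3), (row=4, col=2), (row=5, col=3), (row=6, col=4)
  Distance 4: (row=2, col=3), (row=2, col=5), (row=3, col=2), (row=4, col=1), (row=5, col=2), (row=6, col=3), (row=6, col=5), (row=7, col=4)
  Distance 5: (row=1, col=3), (row=1, col=5), (row=2, col=2), (row=2, col=6), (row=3, col=1), (row=5, col=1), (row=6, col=2), (row=6, col=6), (row=7, col=3), (row=7, col=5)
  Distance 6: (row=0, col=3), (row=0, col=5), (row=1, col=2), (row=1, col=6), (row=2, col=1), (row=2, col=7), (row=3, col=0), (row=3, col=6), (row=5, col=0), (row=5, col=6), (row=6, col=1), (row=6, col=7), (row=7, col=2)
  Distance 7: (row=0, col=2), (row=0, col=4), (row=0, col=6), (row=1, col=1), (row=1, col=7), (row=2, col=0), (row=2, col=8), (row=3, col=7), (row=5, col=7), (row=6, col=0), (row=6, col=8), (row=7, col=1), (row=7, col=7)
  Distance 8: (row=0, col=1), (row=0, col=7), (row=1, col=0), (row=1, col=8), (row=3, col=8), (row=4, col=7), (row=7, col=0), (row=7, col=8)
  Distance 9: (row=0, col=0), (row=0, col=8), (row=4, col=8)
Total reachable: 65 (grid has 65 open cells total)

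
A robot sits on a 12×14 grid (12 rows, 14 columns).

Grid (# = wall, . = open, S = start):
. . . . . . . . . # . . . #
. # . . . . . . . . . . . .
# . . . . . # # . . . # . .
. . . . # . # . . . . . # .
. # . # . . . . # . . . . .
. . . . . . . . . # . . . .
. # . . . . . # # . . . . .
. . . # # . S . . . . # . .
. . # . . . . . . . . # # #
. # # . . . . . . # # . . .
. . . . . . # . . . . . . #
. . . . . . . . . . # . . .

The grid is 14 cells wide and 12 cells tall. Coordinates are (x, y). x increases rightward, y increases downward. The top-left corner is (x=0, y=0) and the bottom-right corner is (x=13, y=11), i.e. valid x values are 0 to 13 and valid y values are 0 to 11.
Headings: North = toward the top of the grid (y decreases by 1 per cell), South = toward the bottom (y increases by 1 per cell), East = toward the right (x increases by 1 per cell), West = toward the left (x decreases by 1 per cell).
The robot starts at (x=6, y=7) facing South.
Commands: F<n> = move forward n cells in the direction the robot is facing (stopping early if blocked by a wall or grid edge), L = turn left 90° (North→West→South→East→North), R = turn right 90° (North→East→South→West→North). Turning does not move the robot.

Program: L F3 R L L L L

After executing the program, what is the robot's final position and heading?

Answer: Final position: (x=9, y=7), facing South

Derivation:
Start: (x=6, y=7), facing South
  L: turn left, now facing East
  F3: move forward 3, now at (x=9, y=7)
  R: turn right, now facing South
  L: turn left, now facing East
  L: turn left, now facing North
  L: turn left, now facing West
  L: turn left, now facing South
Final: (x=9, y=7), facing South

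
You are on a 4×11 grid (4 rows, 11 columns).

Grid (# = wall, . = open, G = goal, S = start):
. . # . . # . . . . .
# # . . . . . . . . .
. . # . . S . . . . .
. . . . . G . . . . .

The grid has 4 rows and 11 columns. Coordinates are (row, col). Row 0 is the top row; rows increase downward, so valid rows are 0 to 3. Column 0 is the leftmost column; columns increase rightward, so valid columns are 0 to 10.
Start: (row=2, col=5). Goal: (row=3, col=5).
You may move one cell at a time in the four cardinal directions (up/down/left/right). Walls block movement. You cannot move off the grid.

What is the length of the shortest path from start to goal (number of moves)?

Answer: Shortest path length: 1

Derivation:
BFS from (row=2, col=5) until reaching (row=3, col=5):
  Distance 0: (row=2, col=5)
  Distance 1: (row=1, col=5), (row=2, col=4), (row=2, col=6), (row=3, col=5)  <- goal reached here
One shortest path (1 moves): (row=2, col=5) -> (row=3, col=5)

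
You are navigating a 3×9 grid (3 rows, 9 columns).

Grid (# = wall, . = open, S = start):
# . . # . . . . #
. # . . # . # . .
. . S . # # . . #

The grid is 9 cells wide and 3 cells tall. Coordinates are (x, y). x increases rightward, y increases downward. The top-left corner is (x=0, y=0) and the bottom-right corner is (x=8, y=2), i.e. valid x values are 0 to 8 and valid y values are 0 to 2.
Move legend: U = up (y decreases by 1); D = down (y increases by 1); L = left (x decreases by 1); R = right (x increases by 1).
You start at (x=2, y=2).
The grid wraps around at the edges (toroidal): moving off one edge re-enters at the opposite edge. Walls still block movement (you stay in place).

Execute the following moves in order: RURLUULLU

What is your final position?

Answer: Final position: (x=0, y=1)

Derivation:
Start: (x=2, y=2)
  R (right): (x=2, y=2) -> (x=3, y=2)
  U (up): (x=3, y=2) -> (x=3, y=1)
  R (right): blocked, stay at (x=3, y=1)
  L (left): (x=3, y=1) -> (x=2, y=1)
  U (up): (x=2, y=1) -> (x=2, y=0)
  U (up): (x=2, y=0) -> (x=2, y=2)
  L (left): (x=2, y=2) -> (x=1, y=2)
  L (left): (x=1, y=2) -> (x=0, y=2)
  U (up): (x=0, y=2) -> (x=0, y=1)
Final: (x=0, y=1)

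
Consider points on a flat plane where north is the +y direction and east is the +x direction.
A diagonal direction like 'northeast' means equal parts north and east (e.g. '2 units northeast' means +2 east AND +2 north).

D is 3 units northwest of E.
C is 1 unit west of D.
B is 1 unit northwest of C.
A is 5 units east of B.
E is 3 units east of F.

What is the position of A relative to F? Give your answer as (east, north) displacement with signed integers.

Answer: A is at (east=3, north=4) relative to F.

Derivation:
Place F at the origin (east=0, north=0).
  E is 3 units east of F: delta (east=+3, north=+0); E at (east=3, north=0).
  D is 3 units northwest of E: delta (east=-3, north=+3); D at (east=0, north=3).
  C is 1 unit west of D: delta (east=-1, north=+0); C at (east=-1, north=3).
  B is 1 unit northwest of C: delta (east=-1, north=+1); B at (east=-2, north=4).
  A is 5 units east of B: delta (east=+5, north=+0); A at (east=3, north=4).
Therefore A relative to F: (east=3, north=4).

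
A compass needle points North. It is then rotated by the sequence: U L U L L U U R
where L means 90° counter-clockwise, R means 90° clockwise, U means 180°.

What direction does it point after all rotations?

Start: North
  U (U-turn (180°)) -> South
  L (left (90° counter-clockwise)) -> East
  U (U-turn (180°)) -> West
  L (left (90° counter-clockwise)) -> South
  L (left (90° counter-clockwise)) -> East
  U (U-turn (180°)) -> West
  U (U-turn (180°)) -> East
  R (right (90° clockwise)) -> South
Final: South

Answer: Final heading: South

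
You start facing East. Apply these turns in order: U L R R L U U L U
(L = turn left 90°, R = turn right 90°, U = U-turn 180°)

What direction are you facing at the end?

Answer: Final heading: North

Derivation:
Start: East
  U (U-turn (180°)) -> West
  L (left (90° counter-clockwise)) -> South
  R (right (90° clockwise)) -> West
  R (right (90° clockwise)) -> North
  L (left (90° counter-clockwise)) -> West
  U (U-turn (180°)) -> East
  U (U-turn (180°)) -> West
  L (left (90° counter-clockwise)) -> South
  U (U-turn (180°)) -> North
Final: North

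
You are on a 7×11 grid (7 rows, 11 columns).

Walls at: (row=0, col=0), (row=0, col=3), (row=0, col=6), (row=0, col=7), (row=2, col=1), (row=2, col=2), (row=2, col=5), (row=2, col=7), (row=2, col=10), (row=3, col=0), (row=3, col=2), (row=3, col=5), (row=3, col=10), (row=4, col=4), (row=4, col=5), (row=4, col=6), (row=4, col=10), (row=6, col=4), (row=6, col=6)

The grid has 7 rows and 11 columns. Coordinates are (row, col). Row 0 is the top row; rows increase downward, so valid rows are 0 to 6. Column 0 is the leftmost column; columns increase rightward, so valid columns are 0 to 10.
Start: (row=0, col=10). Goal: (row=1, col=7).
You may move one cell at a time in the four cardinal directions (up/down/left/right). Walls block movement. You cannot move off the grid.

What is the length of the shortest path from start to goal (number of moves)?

Answer: Shortest path length: 4

Derivation:
BFS from (row=0, col=10) until reaching (row=1, col=7):
  Distance 0: (row=0, col=10)
  Distance 1: (row=0, col=9), (row=1, col=10)
  Distance 2: (row=0, col=8), (row=1, col=9)
  Distance 3: (row=1, col=8), (row=2, col=9)
  Distance 4: (row=1, col=7), (row=2, col=8), (row=3, col=9)  <- goal reached here
One shortest path (4 moves): (row=0, col=10) -> (row=0, col=9) -> (row=0, col=8) -> (row=1, col=8) -> (row=1, col=7)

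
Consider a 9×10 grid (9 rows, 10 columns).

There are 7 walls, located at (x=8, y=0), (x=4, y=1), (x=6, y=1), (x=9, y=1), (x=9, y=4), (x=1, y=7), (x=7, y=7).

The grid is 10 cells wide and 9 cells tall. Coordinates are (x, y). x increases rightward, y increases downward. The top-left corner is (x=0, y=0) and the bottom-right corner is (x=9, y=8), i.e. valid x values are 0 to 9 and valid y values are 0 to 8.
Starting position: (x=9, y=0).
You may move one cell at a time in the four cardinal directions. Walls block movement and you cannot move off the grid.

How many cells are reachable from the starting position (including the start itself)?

Answer: Reachable cells: 1

Derivation:
BFS flood-fill from (x=9, y=0):
  Distance 0: (x=9, y=0)
Total reachable: 1 (grid has 83 open cells total)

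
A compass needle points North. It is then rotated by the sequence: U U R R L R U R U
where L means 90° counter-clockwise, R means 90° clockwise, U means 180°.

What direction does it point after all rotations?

Answer: Final heading: West

Derivation:
Start: North
  U (U-turn (180°)) -> South
  U (U-turn (180°)) -> North
  R (right (90° clockwise)) -> East
  R (right (90° clockwise)) -> South
  L (left (90° counter-clockwise)) -> East
  R (right (90° clockwise)) -> South
  U (U-turn (180°)) -> North
  R (right (90° clockwise)) -> East
  U (U-turn (180°)) -> West
Final: West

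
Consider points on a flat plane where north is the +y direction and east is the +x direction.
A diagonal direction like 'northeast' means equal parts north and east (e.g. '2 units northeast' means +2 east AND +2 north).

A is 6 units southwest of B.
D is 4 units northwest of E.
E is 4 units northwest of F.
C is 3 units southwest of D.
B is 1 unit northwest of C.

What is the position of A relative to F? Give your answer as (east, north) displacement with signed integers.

Answer: A is at (east=-18, north=0) relative to F.

Derivation:
Place F at the origin (east=0, north=0).
  E is 4 units northwest of F: delta (east=-4, north=+4); E at (east=-4, north=4).
  D is 4 units northwest of E: delta (east=-4, north=+4); D at (east=-8, north=8).
  C is 3 units southwest of D: delta (east=-3, north=-3); C at (east=-11, north=5).
  B is 1 unit northwest of C: delta (east=-1, north=+1); B at (east=-12, north=6).
  A is 6 units southwest of B: delta (east=-6, north=-6); A at (east=-18, north=0).
Therefore A relative to F: (east=-18, north=0).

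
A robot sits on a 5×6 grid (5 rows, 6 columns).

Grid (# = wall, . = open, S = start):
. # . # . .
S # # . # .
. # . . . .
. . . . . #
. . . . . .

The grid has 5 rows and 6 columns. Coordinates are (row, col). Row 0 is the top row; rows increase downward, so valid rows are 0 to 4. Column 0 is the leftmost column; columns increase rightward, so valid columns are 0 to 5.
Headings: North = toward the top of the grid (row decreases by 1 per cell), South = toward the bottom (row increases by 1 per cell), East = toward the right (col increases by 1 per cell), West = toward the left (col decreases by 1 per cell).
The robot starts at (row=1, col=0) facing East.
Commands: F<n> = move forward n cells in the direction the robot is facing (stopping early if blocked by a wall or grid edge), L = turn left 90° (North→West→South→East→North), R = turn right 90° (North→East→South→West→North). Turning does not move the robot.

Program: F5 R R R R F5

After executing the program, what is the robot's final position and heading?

Answer: Final position: (row=1, col=0), facing East

Derivation:
Start: (row=1, col=0), facing East
  F5: move forward 0/5 (blocked), now at (row=1, col=0)
  R: turn right, now facing South
  R: turn right, now facing West
  R: turn right, now facing North
  R: turn right, now facing East
  F5: move forward 0/5 (blocked), now at (row=1, col=0)
Final: (row=1, col=0), facing East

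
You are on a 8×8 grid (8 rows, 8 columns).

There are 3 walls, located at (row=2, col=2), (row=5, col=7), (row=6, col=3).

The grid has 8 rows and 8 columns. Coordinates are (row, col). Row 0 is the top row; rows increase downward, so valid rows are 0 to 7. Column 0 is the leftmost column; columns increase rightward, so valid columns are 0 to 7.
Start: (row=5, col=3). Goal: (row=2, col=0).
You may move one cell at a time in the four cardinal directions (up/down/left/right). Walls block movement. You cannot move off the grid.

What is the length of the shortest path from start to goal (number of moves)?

Answer: Shortest path length: 6

Derivation:
BFS from (row=5, col=3) until reaching (row=2, col=0):
  Distance 0: (row=5, col=3)
  Distance 1: (row=4, col=3), (row=5, col=2), (row=5, col=4)
  Distance 2: (row=3, col=3), (row=4, col=2), (row=4, col=4), (row=5, col=1), (row=5, col=5), (row=6, col=2), (row=6, col=4)
  Distance 3: (row=2, col=3), (row=3, col=2), (row=3, col=4), (row=4, col=1), (row=4, col=5), (row=5, col=0), (row=5, col=6), (row=6, col=1), (row=6, col=5), (row=7, col=2), (row=7, col=4)
  Distance 4: (row=1, col=3), (row=2, col=4), (row=3, col=1), (row=3, col=5), (row=4, col=0), (row=4, col=6), (row=6, col=0), (row=6, col=6), (row=7, col=1), (row=7, col=3), (row=7, col=5)
  Distance 5: (row=0, col=3), (row=1, col=2), (row=1, col=4), (row=2, col=1), (row=2, col=5), (row=3, col=0), (row=3, col=6), (row=4, col=7), (row=6, col=7), (row=7, col=0), (row=7, col=6)
  Distance 6: (row=0, col=2), (row=0, col=4), (row=1, col=1), (row=1, col=5), (row=2, col=0), (row=2, col=6), (row=3, col=7), (row=7, col=7)  <- goal reached here
One shortest path (6 moves): (row=5, col=3) -> (row=5, col=2) -> (row=5, col=1) -> (row=5, col=0) -> (row=4, col=0) -> (row=3, col=0) -> (row=2, col=0)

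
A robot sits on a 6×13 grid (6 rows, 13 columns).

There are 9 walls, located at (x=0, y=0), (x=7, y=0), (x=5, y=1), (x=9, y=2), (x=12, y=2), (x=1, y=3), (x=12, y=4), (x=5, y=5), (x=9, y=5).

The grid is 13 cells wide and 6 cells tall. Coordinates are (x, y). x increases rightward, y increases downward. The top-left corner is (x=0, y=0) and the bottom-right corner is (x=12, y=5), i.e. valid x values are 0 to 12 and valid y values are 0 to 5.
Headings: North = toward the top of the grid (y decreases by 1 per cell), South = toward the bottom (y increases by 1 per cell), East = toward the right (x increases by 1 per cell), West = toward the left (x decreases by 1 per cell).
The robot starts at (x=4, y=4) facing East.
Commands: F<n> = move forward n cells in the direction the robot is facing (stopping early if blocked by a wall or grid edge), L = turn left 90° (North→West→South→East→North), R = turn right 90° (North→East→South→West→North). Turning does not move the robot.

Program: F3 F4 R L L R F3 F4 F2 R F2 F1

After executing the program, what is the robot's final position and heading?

Start: (x=4, y=4), facing East
  F3: move forward 3, now at (x=7, y=4)
  F4: move forward 4, now at (x=11, y=4)
  R: turn right, now facing South
  L: turn left, now facing East
  L: turn left, now facing North
  R: turn right, now facing East
  F3: move forward 0/3 (blocked), now at (x=11, y=4)
  F4: move forward 0/4 (blocked), now at (x=11, y=4)
  F2: move forward 0/2 (blocked), now at (x=11, y=4)
  R: turn right, now facing South
  F2: move forward 1/2 (blocked), now at (x=11, y=5)
  F1: move forward 0/1 (blocked), now at (x=11, y=5)
Final: (x=11, y=5), facing South

Answer: Final position: (x=11, y=5), facing South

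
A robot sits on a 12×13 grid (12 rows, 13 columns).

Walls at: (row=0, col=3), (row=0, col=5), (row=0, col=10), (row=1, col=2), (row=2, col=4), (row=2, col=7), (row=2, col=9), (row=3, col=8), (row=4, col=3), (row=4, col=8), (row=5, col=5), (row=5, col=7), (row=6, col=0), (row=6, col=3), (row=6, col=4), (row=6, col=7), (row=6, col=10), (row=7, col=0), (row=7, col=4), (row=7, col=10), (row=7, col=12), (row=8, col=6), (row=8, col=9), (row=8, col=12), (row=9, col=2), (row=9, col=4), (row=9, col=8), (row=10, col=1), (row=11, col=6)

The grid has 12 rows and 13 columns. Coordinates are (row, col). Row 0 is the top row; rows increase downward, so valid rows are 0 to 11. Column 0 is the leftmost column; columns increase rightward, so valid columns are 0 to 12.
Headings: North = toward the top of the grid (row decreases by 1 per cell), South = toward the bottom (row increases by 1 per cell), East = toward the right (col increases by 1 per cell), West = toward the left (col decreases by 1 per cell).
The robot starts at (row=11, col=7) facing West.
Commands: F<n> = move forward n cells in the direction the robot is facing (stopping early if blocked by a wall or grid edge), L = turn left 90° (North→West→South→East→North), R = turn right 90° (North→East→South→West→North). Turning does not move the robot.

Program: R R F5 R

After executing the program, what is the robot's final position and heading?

Answer: Final position: (row=11, col=12), facing South

Derivation:
Start: (row=11, col=7), facing West
  R: turn right, now facing North
  R: turn right, now facing East
  F5: move forward 5, now at (row=11, col=12)
  R: turn right, now facing South
Final: (row=11, col=12), facing South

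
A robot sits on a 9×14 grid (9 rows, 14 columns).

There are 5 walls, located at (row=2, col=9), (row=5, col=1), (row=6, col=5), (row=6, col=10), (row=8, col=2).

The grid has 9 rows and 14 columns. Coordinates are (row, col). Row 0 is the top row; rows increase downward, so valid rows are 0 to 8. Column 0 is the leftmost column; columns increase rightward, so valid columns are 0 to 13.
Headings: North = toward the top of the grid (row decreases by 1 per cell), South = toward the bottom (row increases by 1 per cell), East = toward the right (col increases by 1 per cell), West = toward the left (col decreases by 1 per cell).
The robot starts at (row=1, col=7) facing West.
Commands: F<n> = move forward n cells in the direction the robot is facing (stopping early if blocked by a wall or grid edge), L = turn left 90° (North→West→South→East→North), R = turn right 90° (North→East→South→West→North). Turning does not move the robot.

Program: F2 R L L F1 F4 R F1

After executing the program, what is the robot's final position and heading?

Answer: Final position: (row=5, col=4), facing West

Derivation:
Start: (row=1, col=7), facing West
  F2: move forward 2, now at (row=1, col=5)
  R: turn right, now facing North
  L: turn left, now facing West
  L: turn left, now facing South
  F1: move forward 1, now at (row=2, col=5)
  F4: move forward 3/4 (blocked), now at (row=5, col=5)
  R: turn right, now facing West
  F1: move forward 1, now at (row=5, col=4)
Final: (row=5, col=4), facing West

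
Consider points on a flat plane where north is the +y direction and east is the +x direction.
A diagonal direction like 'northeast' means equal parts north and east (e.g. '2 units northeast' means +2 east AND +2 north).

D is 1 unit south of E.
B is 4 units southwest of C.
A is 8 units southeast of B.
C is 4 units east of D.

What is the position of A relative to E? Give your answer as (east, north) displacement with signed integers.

Answer: A is at (east=8, north=-13) relative to E.

Derivation:
Place E at the origin (east=0, north=0).
  D is 1 unit south of E: delta (east=+0, north=-1); D at (east=0, north=-1).
  C is 4 units east of D: delta (east=+4, north=+0); C at (east=4, north=-1).
  B is 4 units southwest of C: delta (east=-4, north=-4); B at (east=0, north=-5).
  A is 8 units southeast of B: delta (east=+8, north=-8); A at (east=8, north=-13).
Therefore A relative to E: (east=8, north=-13).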